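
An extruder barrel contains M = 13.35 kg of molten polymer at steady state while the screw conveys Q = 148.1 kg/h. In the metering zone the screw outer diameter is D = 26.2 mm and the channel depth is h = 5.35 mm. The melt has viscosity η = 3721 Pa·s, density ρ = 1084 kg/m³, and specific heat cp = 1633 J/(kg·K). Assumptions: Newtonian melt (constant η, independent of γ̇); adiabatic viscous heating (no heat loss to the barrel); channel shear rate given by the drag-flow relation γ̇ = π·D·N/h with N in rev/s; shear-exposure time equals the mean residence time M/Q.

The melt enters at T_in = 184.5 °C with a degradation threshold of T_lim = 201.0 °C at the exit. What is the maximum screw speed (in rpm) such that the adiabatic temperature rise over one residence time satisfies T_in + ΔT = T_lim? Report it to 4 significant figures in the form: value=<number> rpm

value=19.18 rpm

Throughput in SI: Q_s = 148.1 kg/h ÷ 3600 s/h = 0.0411389 kg/s
t_res = M / Q_s = 13.35 ÷ 0.0411389 = 324.51 s
Geometry in SI: D = 26.2 mm → 0.0262 m, h = 5.35 mm → 0.00535 m
ΔT_a = T_lim − T_in = 201.0 °C − 184.5 °C = 16.5 K
γ̇_max² = ΔT_a·ρ·cp / (η·t_res) = [16.5 × 1084 × 1633] / [3721 × 324.51] = 24.1886 s⁻²
γ̇_max = sqrt(24.1886) = 4.91819 s⁻¹
N_max = γ̇_max h / (πD) = 4.91819·0.00535/(π·0.0262) = 0.319675 rev/s → ×60 = 19.1805 rpm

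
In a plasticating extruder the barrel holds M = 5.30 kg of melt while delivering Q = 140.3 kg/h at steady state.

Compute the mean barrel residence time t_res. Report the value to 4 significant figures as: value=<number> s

value=136.0 s

Throughput in SI: Q_s = 140.3 kg/h ÷ 3600 s/h = 0.0389722 kg/s
t_res = M / Q_s = 5.30 / 0.0389722 = 135.994 s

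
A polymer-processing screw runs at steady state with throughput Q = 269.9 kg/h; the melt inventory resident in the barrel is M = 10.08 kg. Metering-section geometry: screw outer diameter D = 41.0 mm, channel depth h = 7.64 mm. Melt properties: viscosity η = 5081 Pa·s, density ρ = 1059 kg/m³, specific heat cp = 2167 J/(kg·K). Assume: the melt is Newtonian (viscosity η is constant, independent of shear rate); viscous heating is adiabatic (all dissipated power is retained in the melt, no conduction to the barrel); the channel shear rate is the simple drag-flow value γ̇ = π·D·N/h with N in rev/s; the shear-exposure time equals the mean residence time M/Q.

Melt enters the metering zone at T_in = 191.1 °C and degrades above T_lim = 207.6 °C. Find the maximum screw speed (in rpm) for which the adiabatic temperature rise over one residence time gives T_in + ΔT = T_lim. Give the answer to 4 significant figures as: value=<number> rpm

value=26.50 rpm

Convert throughput: Q = 269.9 kg/h = 269.9/3600 = 0.0749722 kg/s
t_res = M / Q_s = 10.08 / 0.0749722 = 134.45 s
Convert to metres: D = 0.041 m, h = 0.00764 m
ΔT_a = T_lim − T_in = 207.6 °C − 191.1 °C = 16.5 K
γ̇_max² = ΔT_a·ρ·cp / (η·t_res) = [16.5 × 1059 × 2167] / [5081 × 134.45] = 55.428 s⁻²
γ̇_max = √55.428 = 7.445 s⁻¹
N_max = γ̇_max·h / (π·D) = 7.445 · 0.00764 / (π · 0.041) = 0.441595 rev/s = 26.4957 rpm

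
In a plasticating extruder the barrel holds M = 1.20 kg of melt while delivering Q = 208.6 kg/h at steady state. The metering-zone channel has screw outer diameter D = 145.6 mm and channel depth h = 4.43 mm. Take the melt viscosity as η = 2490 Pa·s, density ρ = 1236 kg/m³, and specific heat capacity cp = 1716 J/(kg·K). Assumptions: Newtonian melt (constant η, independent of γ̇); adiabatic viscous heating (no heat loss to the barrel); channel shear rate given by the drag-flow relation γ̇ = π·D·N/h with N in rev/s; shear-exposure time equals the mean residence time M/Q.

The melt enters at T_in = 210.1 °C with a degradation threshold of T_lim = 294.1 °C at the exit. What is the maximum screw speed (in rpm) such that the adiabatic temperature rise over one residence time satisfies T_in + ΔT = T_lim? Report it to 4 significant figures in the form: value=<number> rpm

Throughput in SI: Q_s = 208.6 kg/h ÷ 3600 s/h = 0.0579444 kg/s
Mean residence time: t_res = M/Q_s = 1.20 kg / 0.0579444 kg/s = 20.7095 s
D = 145.6 mm = 0.1456 m;  h = 4.43 mm = 0.00443 m
ΔT_a = T_lim − T_in = 294.1 °C − 210.1 °C = 84 K
γ̇_max² = ΔT_a·ρ·cp/(η·t_res) = 84·1236·1716/(2490·20.7095) = 3454.99 s⁻²
γ̇_max = sqrt(3454.99) = 58.7791 s⁻¹
N_max = γ̇_max·h / (π·D) = 58.7791 · 0.00443 / (π · 0.1456) = 0.569266 rev/s = 34.156 rpm

value=34.16 rpm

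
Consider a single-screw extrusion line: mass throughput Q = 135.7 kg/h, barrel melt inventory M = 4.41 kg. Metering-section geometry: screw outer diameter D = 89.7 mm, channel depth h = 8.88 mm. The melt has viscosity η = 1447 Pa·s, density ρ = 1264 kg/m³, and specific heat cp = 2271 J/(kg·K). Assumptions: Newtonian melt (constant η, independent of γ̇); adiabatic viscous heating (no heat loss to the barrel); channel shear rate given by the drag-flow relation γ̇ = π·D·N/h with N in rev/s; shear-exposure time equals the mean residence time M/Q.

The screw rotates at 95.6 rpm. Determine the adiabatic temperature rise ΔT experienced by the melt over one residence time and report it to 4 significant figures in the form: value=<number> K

value=150.8 K

Throughput in SI: Q_s = 135.7 kg/h ÷ 3600 s/h = 0.0376944 kg/s
t_res = M / Q_s = 4.41 / 0.0376944 = 116.993 s
D = 89.7 mm = 0.0897 m;  h = 8.88 mm = 0.00888 m;  N = 95.6 rpm / 60 = 1.59333 rev/s
γ̇ = π D N / h = (π)(0.0897)(1.59333) / 0.00888 = 50.5634 s⁻¹
Adiabatic rise: ΔT = η γ̇² t_res / (ρ cp) = 1447·(50.5634)²·116.993 / (1264·2271) = 150.778 K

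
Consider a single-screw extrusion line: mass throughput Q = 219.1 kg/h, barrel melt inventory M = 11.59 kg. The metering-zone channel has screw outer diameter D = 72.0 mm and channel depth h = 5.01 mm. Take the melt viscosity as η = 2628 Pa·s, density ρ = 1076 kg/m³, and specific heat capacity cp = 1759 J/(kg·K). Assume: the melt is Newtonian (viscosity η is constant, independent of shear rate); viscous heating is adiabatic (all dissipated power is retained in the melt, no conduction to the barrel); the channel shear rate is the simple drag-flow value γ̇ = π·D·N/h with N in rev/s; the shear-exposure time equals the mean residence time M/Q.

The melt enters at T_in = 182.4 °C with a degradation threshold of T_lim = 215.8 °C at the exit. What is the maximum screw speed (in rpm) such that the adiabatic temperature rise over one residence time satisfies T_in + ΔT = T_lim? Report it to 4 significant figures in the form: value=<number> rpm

value=14.94 rpm

Convert throughput: Q = 219.1 kg/h = 219.1/3600 = 0.0608611 kg/s
Mean residence time: t_res = M/Q_s = 11.59 kg / 0.0608611 kg/s = 190.434 s
D = 72.0 mm = 0.072 m;  h = 5.01 mm = 0.00501 m
ΔT_a = T_lim − T_in = 215.8 °C − 182.4 °C = 33.4 K
Invert ΔT = ηγ̇²t_res/(ρcp) for γ̇: γ̇_max² = ΔT_a ρ cp / (η t_res) = 33.4·1076·1759 / (2628·190.434) = 126.315 s⁻²
γ̇_max = sqrt(126.315) = 11.239 s⁻¹
N_max = γ̇_max·h / (π·D) = 11.239 · 0.00501 / (π · 0.072) = 0.248933 rev/s = 14.936 rpm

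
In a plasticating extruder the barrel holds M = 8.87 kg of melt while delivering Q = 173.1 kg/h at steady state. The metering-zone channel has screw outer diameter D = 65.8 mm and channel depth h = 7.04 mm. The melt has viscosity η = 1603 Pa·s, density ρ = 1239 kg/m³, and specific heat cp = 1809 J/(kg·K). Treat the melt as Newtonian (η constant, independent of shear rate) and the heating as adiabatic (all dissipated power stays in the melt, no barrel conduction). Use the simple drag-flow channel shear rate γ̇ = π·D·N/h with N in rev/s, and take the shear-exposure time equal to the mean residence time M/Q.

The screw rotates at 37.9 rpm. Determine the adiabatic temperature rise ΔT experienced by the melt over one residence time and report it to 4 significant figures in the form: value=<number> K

value=45.39 K

Throughput in SI: Q_s = 173.1 kg/h ÷ 3600 s/h = 0.0480833 kg/s
t_res = M / Q_s = 8.87 ÷ 0.0480833 = 184.471 s
Convert to SI: D = 0.0658 m, h = 0.00704 m, N = 37.9/60 = 0.631667 rev/s
Shear rate: γ̇ = πDN/h = π·0.0658·0.631667/0.00704 = 18.5477 s⁻¹
Adiabatic rise: ΔT = η γ̇² t_res / (ρ cp) = 1603·(18.5477)²·184.471 / (1239·1809) = 45.3874 K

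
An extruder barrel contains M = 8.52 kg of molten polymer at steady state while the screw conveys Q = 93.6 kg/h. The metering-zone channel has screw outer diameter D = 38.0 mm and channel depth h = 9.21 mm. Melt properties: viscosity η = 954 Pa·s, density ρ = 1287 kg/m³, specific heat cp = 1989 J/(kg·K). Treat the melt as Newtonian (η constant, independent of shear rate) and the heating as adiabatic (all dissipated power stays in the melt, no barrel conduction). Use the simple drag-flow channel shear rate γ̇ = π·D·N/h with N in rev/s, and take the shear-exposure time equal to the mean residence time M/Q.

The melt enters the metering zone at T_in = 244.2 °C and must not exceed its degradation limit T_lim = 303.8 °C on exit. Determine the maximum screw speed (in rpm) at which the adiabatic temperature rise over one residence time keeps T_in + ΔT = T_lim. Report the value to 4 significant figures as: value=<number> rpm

Convert throughput: Q = 93.6 kg/h = 93.6/3600 = 0.026 kg/s
t_res = M / Q_s = 8.52 / 0.026 = 327.692 s
Geometry in SI: D = 38.0 mm → 0.038 m, h = 9.21 mm → 0.00921 m
ΔT_a = T_lim − T_in = 303.8 °C − 244.2 °C = 59.6 K
Invert ΔT = ηγ̇²t_res/(ρcp) for γ̇: γ̇_max² = ΔT_a ρ cp / (η t_res) = 59.6·1287·1989 / (954·327.692) = 488.028 s⁻²
γ̇_max = √488.028 = 22.0914 s⁻¹
N_max = γ̇_max h / (πD) = 22.0914·0.00921/(π·0.038) = 1.70431 rev/s → ×60 = 102.259 rpm

value=102.3 rpm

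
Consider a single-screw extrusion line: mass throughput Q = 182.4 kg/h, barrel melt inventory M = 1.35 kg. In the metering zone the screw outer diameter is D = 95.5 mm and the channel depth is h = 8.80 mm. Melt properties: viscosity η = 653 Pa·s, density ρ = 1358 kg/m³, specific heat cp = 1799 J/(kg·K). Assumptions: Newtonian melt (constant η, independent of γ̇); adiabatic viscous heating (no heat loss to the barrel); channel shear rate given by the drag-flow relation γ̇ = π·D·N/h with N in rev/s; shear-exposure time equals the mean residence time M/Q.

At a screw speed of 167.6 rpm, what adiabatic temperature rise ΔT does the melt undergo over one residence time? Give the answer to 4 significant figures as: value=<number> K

value=64.59 K

Convert throughput: Q = 182.4 kg/h = 182.4/3600 = 0.0506667 kg/s
Mean residence time: t_res = M/Q_s = 1.35 kg / 0.0506667 kg/s = 26.6447 s
Geometry in metres: D = 95.5 mm → 0.0955 m, h = 8.80 mm → 0.0088 m; screw speed N = 167.6 rpm = 2.79333 rev/s
Shear rate: γ̇ = πDN/h = π·0.0955·2.79333/0.0088 = 95.2343 s⁻¹
ΔT = η·γ̇²·t_res/(ρ·cp) = [653 × 95.2343² × 26.6447] / [1358 × 1799] = 64.5922 K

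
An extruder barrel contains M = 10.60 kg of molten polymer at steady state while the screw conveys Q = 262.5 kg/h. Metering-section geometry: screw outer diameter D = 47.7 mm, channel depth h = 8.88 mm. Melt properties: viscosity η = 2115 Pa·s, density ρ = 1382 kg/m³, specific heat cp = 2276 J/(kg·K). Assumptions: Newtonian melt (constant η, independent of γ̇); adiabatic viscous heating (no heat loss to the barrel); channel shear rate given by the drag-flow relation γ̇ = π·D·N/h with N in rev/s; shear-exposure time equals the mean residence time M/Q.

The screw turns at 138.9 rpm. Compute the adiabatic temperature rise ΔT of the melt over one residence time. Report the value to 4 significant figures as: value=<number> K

value=149.2 K

Throughput in SI: Q_s = 262.5 kg/h ÷ 3600 s/h = 0.0729167 kg/s
t_res = M / Q_s = 10.60 / 0.0729167 = 145.371 s
Geometry in metres: D = 47.7 mm → 0.0477 m, h = 8.88 mm → 0.00888 m; screw speed N = 138.9 rpm = 2.315 rev/s
γ̇ = π D N / h = (π)(0.0477)(2.315) / 0.00888 = 39.0667 s⁻¹
ΔT = η·γ̇²·t_res/(ρ·cp) = [2115 × 39.0667² × 145.371] / [1382 × 2276] = 149.184 K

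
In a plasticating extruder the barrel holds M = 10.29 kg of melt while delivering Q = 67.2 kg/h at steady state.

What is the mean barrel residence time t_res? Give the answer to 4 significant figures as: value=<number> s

Convert throughput: Q = 67.2 kg/h = 67.2/3600 = 0.0186667 kg/s
t_res = M / Q_s = 10.29 / 0.0186667 = 551.25 s

value=551.2 s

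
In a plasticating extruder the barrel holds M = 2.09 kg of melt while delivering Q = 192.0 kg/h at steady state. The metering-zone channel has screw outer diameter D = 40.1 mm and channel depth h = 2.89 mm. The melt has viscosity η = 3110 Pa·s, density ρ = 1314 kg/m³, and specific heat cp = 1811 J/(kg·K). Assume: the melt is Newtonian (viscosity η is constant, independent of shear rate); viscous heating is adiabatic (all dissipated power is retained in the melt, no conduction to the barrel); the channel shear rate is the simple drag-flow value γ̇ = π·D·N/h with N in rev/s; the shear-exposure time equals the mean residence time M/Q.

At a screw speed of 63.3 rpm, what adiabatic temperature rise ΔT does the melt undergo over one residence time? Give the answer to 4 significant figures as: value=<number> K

value=108.3 K

Convert throughput: Q = 192.0 kg/h = 192.0/3600 = 0.0533333 kg/s
t_res = M / Q_s = 2.09 ÷ 0.0533333 = 39.1875 s
Convert to SI: D = 0.0401 m, h = 0.00289 m, N = 63.3/60 = 1.055 rev/s
γ̇ = π·D·N / h = π · 0.0401 · 1.055 / 0.00289 = 45.9885 s⁻¹
Adiabatic rise: ΔT = η γ̇² t_res / (ρ cp) = 3110·(45.9885)²·39.1875 / (1314·1811) = 108.316 K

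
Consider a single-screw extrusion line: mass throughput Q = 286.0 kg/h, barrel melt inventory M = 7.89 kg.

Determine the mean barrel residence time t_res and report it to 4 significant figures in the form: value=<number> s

Q_s = Q / 3600 = 286.0 / 3600 = 0.0794444 kg/s
t_res = M / Q_s = 7.89 / 0.0794444 = 99.3147 s

value=99.31 s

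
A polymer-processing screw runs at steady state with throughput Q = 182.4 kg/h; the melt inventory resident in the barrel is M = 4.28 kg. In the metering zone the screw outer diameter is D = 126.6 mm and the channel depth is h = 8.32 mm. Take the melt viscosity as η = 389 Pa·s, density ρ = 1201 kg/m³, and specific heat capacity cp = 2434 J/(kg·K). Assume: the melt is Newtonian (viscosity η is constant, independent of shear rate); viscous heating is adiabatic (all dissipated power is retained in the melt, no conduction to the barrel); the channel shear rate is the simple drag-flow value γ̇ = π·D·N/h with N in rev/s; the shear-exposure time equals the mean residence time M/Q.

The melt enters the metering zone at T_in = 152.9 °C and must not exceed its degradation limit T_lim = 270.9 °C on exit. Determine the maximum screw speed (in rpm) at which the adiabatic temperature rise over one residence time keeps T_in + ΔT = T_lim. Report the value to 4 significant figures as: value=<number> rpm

value=128.6 rpm

Throughput in SI: Q_s = 182.4 kg/h ÷ 3600 s/h = 0.0506667 kg/s
Mean residence time: t_res = M/Q_s = 4.28 kg / 0.0506667 kg/s = 84.4737 s
Geometry in SI: D = 126.6 mm → 0.1266 m, h = 8.32 mm → 0.00832 m
ΔT_a = T_lim − T_in = 270.9 − 152.9 = 118 K
Invert ΔT = ηγ̇²t_res/(ρcp) for γ̇: γ̇_max² = ΔT_a ρ cp / (η t_res) = 118·1201·2434 / (389·84.4737) = 10497.2 s⁻²
γ̇_max = √10497.2 = 102.456 s⁻¹
N_max = γ̇_max h / (πD) = 102.456·0.00832/(π·0.1266) = 2.14327 rev/s → ×60 = 128.596 rpm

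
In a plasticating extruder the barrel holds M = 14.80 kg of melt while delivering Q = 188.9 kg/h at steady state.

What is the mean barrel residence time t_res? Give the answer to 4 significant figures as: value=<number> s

value=282.1 s

Q_s = Q / 3600 = 188.9 / 3600 = 0.0524722 kg/s
t_res = M / Q_s = 14.80 ÷ 0.0524722 = 282.054 s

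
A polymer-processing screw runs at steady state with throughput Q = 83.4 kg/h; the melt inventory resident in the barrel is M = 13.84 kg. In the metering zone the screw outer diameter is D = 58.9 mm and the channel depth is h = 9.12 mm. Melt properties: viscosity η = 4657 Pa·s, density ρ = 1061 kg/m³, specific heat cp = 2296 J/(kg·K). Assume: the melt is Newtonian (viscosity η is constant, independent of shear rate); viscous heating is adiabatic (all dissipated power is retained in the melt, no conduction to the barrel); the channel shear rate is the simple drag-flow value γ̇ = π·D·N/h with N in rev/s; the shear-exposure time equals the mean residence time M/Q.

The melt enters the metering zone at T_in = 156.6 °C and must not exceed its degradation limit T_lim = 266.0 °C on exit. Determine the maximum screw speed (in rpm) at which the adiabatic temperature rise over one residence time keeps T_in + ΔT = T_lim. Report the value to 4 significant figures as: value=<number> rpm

Q_s = Q / 3600 = 83.4 / 3600 = 0.0231667 kg/s
Mean residence time: t_res = M/Q_s = 13.84 kg / 0.0231667 kg/s = 597.41 s
D = 58.9 mm = 0.0589 m;  h = 9.12 mm = 0.00912 m
ΔT_a = T_lim − T_in = 266.0 − 156.6 = 109.4 K
γ̇_max² = ΔT_a·ρ·cp/(η·t_res) = 109.4·1061·2296/(4657·597.41) = 95.7912 s⁻²
γ̇_max = √95.7912 = 9.7873 s⁻¹
N_max = γ̇_max h / (πD) = 9.7873·0.00912/(π·0.0589) = 0.482384 rev/s → ×60 = 28.943 rpm

value=28.94 rpm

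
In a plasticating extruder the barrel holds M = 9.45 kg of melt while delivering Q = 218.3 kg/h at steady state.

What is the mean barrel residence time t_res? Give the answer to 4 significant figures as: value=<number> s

Throughput in SI: Q_s = 218.3 kg/h ÷ 3600 s/h = 0.0606389 kg/s
t_res = M / Q_s = 9.45 ÷ 0.0606389 = 155.841 s

value=155.8 s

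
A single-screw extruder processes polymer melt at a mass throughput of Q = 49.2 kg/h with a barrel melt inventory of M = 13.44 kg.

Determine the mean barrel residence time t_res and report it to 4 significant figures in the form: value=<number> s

value=983.4 s

Convert throughput: Q = 49.2 kg/h = 49.2/3600 = 0.0136667 kg/s
t_res = M / Q_s = 13.44 / 0.0136667 = 983.415 s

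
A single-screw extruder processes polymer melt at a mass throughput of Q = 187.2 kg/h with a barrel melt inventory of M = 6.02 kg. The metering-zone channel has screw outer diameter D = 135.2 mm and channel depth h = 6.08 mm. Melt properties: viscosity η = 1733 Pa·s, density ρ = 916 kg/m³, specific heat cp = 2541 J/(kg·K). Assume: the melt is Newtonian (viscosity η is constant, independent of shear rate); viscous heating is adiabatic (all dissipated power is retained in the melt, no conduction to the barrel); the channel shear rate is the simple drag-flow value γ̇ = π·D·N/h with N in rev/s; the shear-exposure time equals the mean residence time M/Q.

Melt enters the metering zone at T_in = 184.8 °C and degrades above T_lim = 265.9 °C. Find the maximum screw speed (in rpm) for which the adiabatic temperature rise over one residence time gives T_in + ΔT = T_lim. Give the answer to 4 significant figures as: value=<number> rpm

Throughput in SI: Q_s = 187.2 kg/h ÷ 3600 s/h = 0.052 kg/s
t_res = M / Q_s = 6.02 ÷ 0.052 = 115.769 s
Geometry in SI: D = 135.2 mm → 0.1352 m, h = 6.08 mm → 0.00608 m
ΔT_a = T_lim − T_in = 265.9 − 184.8 = 81.1 K
Invert ΔT = ηγ̇²t_res/(ρcp) for γ̇: γ̇_max² = ΔT_a ρ cp / (η t_res) = 81.1·916·2541 / (1733·115.769) = 940.869 s⁻²
γ̇_max = sqrt(940.869) = 30.6736 s⁻¹
Solve γ̇ = πDN/h for N: N_max = γ̇_max·h/(π·D) = 30.6736 × 0.00608 / (π × 0.1352) = 0.439078 rev/s = 26.3447 rpm

value=26.34 rpm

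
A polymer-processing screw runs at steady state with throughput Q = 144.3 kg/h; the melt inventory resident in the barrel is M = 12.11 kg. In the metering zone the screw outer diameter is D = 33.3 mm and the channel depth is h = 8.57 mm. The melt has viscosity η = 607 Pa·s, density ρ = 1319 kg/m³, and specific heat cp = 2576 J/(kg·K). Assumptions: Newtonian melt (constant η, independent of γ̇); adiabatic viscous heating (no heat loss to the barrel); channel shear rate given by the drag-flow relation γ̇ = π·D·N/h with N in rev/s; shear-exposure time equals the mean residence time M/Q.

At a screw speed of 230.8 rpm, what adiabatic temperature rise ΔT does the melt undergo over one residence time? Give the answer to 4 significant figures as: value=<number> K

value=119.0 K

Convert throughput: Q = 144.3 kg/h = 144.3/3600 = 0.0400833 kg/s
t_res = M / Q_s = 12.11 / 0.0400833 = 302.121 s
Geometry in metres: D = 33.3 mm → 0.0333 m, h = 8.57 mm → 0.00857 m; screw speed N = 230.8 rpm = 3.84667 rev/s
Shear rate: γ̇ = πDN/h = π·0.0333·3.84667/0.00857 = 46.9567 s⁻¹
Adiabatic rise: ΔT = η γ̇² t_res / (ρ cp) = 607·(46.9567)²·302.121 / (1319·2576) = 119.007 K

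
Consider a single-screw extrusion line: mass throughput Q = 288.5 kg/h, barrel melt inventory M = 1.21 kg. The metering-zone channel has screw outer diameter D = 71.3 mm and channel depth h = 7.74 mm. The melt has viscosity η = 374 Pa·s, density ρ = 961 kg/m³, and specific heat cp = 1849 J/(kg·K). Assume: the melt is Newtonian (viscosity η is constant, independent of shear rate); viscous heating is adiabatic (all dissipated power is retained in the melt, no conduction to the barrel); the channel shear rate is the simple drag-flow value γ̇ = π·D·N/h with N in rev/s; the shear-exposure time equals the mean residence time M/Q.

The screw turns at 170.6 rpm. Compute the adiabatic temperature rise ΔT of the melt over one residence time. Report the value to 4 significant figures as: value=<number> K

value=21.52 K

Throughput in SI: Q_s = 288.5 kg/h ÷ 3600 s/h = 0.0801389 kg/s
Mean residence time: t_res = M/Q_s = 1.21 kg / 0.0801389 kg/s = 15.0988 s
D = 71.3 mm = 0.0713 m;  h = 7.74 mm = 0.00774 m;  N = 170.6 rpm / 60 = 2.84333 rev/s
Shear rate: γ̇ = πDN/h = π·0.0713·2.84333/0.00774 = 82.2861 s⁻¹
ΔT = η·γ̇²·t_res/(ρ·cp) = [374 × 82.2861² × 15.0988] / [961 × 1849] = 21.5182 K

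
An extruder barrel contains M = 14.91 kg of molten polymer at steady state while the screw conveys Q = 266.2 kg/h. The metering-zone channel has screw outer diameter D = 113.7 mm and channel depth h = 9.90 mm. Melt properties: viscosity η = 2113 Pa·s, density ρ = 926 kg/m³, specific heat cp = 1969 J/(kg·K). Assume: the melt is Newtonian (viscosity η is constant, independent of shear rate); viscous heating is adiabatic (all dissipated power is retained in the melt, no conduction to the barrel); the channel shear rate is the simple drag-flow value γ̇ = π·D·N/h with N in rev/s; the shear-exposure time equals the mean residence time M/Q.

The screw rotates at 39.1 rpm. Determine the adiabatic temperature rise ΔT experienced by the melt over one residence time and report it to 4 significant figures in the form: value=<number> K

Throughput in SI: Q_s = 266.2 kg/h ÷ 3600 s/h = 0.0739444 kg/s
t_res = M / Q_s = 14.91 / 0.0739444 = 201.638 s
Convert to SI: D = 0.1137 m, h = 0.0099 m, N = 39.1/60 = 0.651667 rev/s
γ̇ = π·D·N / h = π · 0.1137 · 0.651667 / 0.0099 = 23.5126 s⁻¹
ΔT = η·γ̇²·t_res / (ρ·cp) = 2113 · (23.5126)² · 201.638 / (926 · 1969) = 129.186 K

value=129.2 K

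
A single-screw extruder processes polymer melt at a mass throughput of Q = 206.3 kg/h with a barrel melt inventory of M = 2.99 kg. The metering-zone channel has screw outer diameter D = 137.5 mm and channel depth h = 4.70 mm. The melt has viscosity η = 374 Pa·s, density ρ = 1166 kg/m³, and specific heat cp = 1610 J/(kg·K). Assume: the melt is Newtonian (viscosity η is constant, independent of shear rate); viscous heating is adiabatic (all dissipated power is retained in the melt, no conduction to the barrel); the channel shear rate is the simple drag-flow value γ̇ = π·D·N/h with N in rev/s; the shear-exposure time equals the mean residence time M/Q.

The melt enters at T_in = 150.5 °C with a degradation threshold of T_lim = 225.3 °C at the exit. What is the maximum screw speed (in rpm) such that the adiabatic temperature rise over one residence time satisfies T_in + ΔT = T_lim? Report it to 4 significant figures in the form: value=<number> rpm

value=55.38 rpm

Throughput in SI: Q_s = 206.3 kg/h ÷ 3600 s/h = 0.0573056 kg/s
t_res = M / Q_s = 2.99 / 0.0573056 = 52.1764 s
D = 137.5 mm = 0.1375 m;  h = 4.70 mm = 0.0047 m
Allowable rise: ΔT_a = T_lim − T_in = 225.3 − 150.5 = 74.8 K
γ̇_max² = ΔT_a·ρ·cp/(η·t_res) = 74.8·1166·1610/(374·52.1764) = 7195.81 s⁻²
γ̇_max = sqrt(7195.81) = 84.8281 s⁻¹
N_max = γ̇_max·h / (π·D) = 84.8281 · 0.0047 / (π · 0.1375) = 0.922965 rev/s = 55.3779 rpm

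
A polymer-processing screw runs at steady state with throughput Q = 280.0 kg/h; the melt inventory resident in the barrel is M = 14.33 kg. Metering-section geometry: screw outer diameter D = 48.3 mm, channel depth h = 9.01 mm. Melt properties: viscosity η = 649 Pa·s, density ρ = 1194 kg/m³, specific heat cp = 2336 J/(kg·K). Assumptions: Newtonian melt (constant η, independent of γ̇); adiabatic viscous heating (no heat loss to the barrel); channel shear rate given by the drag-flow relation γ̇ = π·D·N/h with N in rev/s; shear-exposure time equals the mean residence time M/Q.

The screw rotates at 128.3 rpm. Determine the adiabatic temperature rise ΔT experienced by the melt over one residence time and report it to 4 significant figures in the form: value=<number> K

Throughput in SI: Q_s = 280.0 kg/h ÷ 3600 s/h = 0.0777778 kg/s
Mean residence time: t_res = M/Q_s = 14.33 kg / 0.0777778 kg/s = 184.243 s
Convert to SI: D = 0.0483 m, h = 0.00901 m, N = 128.3/60 = 2.13833 rev/s
γ̇ = π D N / h = (π)(0.0483)(2.13833) / 0.00901 = 36.012 s⁻¹
ΔT = η·γ̇²·t_res / (ρ·cp) = 649 · (36.012)² · 184.243 / (1194 · 2336) = 55.5973 K

value=55.60 K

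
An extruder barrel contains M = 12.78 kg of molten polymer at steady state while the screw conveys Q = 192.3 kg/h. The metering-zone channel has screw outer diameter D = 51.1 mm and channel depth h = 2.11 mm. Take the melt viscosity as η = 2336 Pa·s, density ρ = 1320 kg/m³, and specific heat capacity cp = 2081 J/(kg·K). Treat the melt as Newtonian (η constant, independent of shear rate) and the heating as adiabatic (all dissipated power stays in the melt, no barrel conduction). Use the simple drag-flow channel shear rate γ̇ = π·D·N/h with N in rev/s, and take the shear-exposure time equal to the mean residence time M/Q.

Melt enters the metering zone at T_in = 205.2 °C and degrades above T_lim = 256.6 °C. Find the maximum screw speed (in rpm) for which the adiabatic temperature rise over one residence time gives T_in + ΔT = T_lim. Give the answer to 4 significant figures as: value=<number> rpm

value=12.53 rpm

Q_s = Q / 3600 = 192.3 / 3600 = 0.0534167 kg/s
t_res = M / Q_s = 12.78 ÷ 0.0534167 = 239.251 s
Convert to metres: D = 0.0511 m, h = 0.00211 m
ΔT_a = T_lim − T_in = 256.6 − 205.2 = 51.4 K
γ̇_max² = ΔT_a·ρ·cp / (η·t_res) = [51.4 × 1320 × 2081] / [2336 × 239.251] = 252.628 s⁻²
Take the square root: γ̇_max = √(252.628) = 15.8943 s⁻¹
N_max = γ̇_max h / (πD) = 15.8943·0.00211/(π·0.0511) = 0.208907 rev/s → ×60 = 12.5344 rpm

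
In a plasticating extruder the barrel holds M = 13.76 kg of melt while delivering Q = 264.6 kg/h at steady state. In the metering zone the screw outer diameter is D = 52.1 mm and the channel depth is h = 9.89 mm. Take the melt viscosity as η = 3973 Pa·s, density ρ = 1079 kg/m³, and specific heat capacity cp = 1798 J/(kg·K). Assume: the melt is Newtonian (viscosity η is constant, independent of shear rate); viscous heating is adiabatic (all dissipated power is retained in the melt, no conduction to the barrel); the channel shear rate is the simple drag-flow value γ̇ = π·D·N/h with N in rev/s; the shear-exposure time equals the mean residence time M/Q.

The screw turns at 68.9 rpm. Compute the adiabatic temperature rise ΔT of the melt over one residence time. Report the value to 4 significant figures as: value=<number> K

Q_s = Q / 3600 = 264.6 / 3600 = 0.0735 kg/s
t_res = M / Q_s = 13.76 ÷ 0.0735 = 187.211 s
Geometry in metres: D = 52.1 mm → 0.0521 m, h = 9.89 mm → 0.00989 m; screw speed N = 68.9 rpm = 1.14833 rev/s
Shear rate: γ̇ = πDN/h = π·0.0521·1.14833/0.00989 = 19.0046 s⁻¹
Adiabatic rise: ΔT = η γ̇² t_res / (ρ cp) = 3973·(19.0046)²·187.211 / (1079·1798) = 138.47 K

value=138.5 K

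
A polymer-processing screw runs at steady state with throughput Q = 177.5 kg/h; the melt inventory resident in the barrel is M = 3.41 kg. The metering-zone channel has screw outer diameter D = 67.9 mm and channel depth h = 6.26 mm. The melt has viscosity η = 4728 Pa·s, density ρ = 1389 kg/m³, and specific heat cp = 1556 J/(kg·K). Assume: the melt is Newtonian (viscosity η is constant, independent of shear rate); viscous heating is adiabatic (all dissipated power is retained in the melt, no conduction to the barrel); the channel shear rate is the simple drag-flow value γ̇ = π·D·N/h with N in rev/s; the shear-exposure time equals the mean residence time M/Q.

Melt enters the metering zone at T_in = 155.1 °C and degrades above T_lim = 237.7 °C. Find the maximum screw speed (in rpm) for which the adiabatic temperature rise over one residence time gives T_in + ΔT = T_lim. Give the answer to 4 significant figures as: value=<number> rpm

value=41.14 rpm

Convert throughput: Q = 177.5 kg/h = 177.5/3600 = 0.0493056 kg/s
t_res = M / Q_s = 3.41 ÷ 0.0493056 = 69.1606 s
Geometry in SI: D = 67.9 mm → 0.0679 m, h = 6.26 mm → 0.00626 m
ΔT_a = T_lim − T_in = 237.7 − 155.1 = 82.6 K
Invert ΔT = ηγ̇²t_res/(ρcp) for γ̇: γ̇_max² = ΔT_a ρ cp / (η t_res) = 82.6·1389·1556 / (4728·69.1606) = 545.954 s⁻²
γ̇_max = √545.954 = 23.3657 s⁻¹
N_max = γ̇_max h / (πD) = 23.3657·0.00626/(π·0.0679) = 0.685698 rev/s → ×60 = 41.1419 rpm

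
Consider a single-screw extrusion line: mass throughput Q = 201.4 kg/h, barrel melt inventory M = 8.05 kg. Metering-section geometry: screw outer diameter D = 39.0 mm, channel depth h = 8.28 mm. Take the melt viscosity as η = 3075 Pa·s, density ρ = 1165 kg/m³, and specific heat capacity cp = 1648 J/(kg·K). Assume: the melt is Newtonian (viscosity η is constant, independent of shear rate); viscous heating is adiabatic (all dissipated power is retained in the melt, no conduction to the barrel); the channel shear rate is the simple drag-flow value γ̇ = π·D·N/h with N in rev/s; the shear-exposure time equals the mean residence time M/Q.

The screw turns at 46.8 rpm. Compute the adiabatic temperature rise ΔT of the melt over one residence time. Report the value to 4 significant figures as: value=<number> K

Q_s = Q / 3600 = 201.4 / 3600 = 0.0559444 kg/s
t_res = M / Q_s = 8.05 / 0.0559444 = 143.893 s
D = 39.0 mm = 0.039 m;  h = 8.28 mm = 0.00828 m;  N = 46.8 rpm / 60 = 0.78 rev/s
γ̇ = π D N / h = (π)(0.039)(0.78) / 0.00828 = 11.5419 s⁻¹
Adiabatic rise: ΔT = η γ̇² t_res / (ρ cp) = 3075·(11.5419)²·143.893 / (1165·1648) = 30.7014 K

value=30.70 K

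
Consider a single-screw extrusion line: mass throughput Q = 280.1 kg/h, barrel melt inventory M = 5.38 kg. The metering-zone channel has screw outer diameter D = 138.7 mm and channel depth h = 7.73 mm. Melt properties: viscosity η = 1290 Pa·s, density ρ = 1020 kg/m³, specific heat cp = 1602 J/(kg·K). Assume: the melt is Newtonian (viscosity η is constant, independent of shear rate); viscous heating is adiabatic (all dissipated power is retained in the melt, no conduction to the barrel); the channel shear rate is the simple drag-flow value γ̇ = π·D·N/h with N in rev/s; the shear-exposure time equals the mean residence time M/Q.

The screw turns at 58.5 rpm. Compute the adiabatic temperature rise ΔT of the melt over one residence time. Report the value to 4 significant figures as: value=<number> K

value=164.9 K

Q_s = Q / 3600 = 280.1 / 3600 = 0.0778056 kg/s
Mean residence time: t_res = M/Q_s = 5.38 kg / 0.0778056 kg/s = 69.1467 s
Geometry in metres: D = 138.7 mm → 0.1387 m, h = 7.73 mm → 0.00773 m; screw speed N = 58.5 rpm = 0.975 rev/s
γ̇ = π·D·N / h = π · 0.1387 · 0.975 / 0.00773 = 54.9606 s⁻¹
ΔT = η·γ̇²·t_res/(ρ·cp) = [1290 × 54.9606² × 69.1467] / [1020 × 1602] = 164.893 K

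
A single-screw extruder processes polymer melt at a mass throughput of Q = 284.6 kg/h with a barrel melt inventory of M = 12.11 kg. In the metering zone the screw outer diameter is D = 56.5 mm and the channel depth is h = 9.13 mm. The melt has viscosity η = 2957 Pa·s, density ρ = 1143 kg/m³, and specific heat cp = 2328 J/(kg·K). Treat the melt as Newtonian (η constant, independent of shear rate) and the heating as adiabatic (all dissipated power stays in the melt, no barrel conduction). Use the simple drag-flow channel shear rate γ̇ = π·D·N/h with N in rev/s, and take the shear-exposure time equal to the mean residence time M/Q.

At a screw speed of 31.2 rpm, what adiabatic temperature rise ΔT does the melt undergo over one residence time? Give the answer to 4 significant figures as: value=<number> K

value=17.40 K

Convert throughput: Q = 284.6 kg/h = 284.6/3600 = 0.0790556 kg/s
t_res = M / Q_s = 12.11 / 0.0790556 = 153.183 s
Convert to SI: D = 0.0565 m, h = 0.00913 m, N = 31.2/60 = 0.52 rev/s
γ̇ = π D N / h = (π)(0.0565)(0.52) / 0.00913 = 10.1095 s⁻¹
ΔT = η·γ̇²·t_res / (ρ·cp) = 2957 · (10.1095)² · 153.183 / (1143 · 2328) = 17.3979 K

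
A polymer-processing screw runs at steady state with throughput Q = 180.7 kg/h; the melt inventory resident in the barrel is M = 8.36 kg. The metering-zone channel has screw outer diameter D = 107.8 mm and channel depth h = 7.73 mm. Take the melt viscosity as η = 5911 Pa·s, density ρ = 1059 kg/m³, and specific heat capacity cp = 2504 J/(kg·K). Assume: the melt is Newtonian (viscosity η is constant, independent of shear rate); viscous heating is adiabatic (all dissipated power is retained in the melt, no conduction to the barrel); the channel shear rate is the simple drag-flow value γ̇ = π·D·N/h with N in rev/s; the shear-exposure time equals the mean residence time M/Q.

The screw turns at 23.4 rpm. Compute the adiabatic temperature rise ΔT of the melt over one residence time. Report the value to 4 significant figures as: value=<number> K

value=108.4 K

Convert throughput: Q = 180.7 kg/h = 180.7/3600 = 0.0501944 kg/s
t_res = M / Q_s = 8.36 / 0.0501944 = 166.552 s
Convert to SI: D = 0.1078 m, h = 0.00773 m, N = 23.4/60 = 0.39 rev/s
γ̇ = π·D·N / h = π · 0.1078 · 0.39 / 0.00773 = 17.0865 s⁻¹
ΔT = η·γ̇²·t_res / (ρ·cp) = 5911 · (17.0865)² · 166.552 / (1059 · 2504) = 108.39 K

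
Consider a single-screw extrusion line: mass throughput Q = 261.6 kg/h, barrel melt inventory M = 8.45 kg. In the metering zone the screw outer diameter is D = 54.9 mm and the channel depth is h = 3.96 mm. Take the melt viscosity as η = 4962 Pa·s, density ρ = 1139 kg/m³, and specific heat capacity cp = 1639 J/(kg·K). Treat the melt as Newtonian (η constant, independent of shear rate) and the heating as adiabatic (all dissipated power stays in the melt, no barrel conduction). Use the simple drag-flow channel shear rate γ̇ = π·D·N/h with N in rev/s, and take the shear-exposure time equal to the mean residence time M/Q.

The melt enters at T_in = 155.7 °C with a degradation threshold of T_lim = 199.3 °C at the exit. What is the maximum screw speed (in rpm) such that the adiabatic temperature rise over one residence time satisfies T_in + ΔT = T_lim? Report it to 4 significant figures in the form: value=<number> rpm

Throughput in SI: Q_s = 261.6 kg/h ÷ 3600 s/h = 0.0726667 kg/s
Mean residence time: t_res = M/Q_s = 8.45 kg / 0.0726667 kg/s = 116.284 s
D = 54.9 mm = 0.0549 m;  h = 3.96 mm = 0.00396 m
ΔT_a = T_lim − T_in = 199.3 − 155.7 = 43.6 K
Invert ΔT = ηγ̇²t_res/(ρcp) for γ̇: γ̇_max² = ΔT_a ρ cp / (η t_res) = 43.6·1139·1639 / (4962·116.284) = 141.062 s⁻²
γ̇_max = √141.062 = 11.877 s⁻¹
N_max = γ̇_max·h / (π·D) = 11.877 · 0.00396 / (π · 0.0549) = 0.272696 rev/s = 16.3617 rpm

value=16.36 rpm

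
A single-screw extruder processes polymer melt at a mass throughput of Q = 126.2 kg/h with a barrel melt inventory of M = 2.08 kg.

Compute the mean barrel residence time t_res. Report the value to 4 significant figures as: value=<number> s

value=59.33 s

Convert throughput: Q = 126.2 kg/h = 126.2/3600 = 0.0350556 kg/s
Mean residence time: t_res = M/Q_s = 2.08 kg / 0.0350556 kg/s = 59.3344 s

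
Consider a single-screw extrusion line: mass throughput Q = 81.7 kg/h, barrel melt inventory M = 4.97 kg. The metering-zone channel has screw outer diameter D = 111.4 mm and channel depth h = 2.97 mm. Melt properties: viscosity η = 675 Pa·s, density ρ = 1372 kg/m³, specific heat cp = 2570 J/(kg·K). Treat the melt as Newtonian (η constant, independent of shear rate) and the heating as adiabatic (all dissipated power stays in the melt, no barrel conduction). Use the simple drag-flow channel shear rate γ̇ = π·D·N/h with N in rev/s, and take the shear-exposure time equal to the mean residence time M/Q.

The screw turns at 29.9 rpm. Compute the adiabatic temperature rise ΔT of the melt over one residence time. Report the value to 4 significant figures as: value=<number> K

value=144.6 K

Throughput in SI: Q_s = 81.7 kg/h ÷ 3600 s/h = 0.0226944 kg/s
t_res = M / Q_s = 4.97 ÷ 0.0226944 = 218.996 s
Convert to SI: D = 0.1114 m, h = 0.00297 m, N = 29.9/60 = 0.498333 rev/s
γ̇ = π·D·N / h = π · 0.1114 · 0.498333 / 0.00297 = 58.7217 s⁻¹
ΔT = η·γ̇²·t_res / (ρ·cp) = 675 · (58.7217)² · 218.996 / (1372 · 2570) = 144.561 K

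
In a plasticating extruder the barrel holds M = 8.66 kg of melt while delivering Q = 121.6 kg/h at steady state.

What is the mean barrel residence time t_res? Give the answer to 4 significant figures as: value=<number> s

Q_s = Q / 3600 = 121.6 / 3600 = 0.0337778 kg/s
t_res = M / Q_s = 8.66 / 0.0337778 = 256.382 s

value=256.4 s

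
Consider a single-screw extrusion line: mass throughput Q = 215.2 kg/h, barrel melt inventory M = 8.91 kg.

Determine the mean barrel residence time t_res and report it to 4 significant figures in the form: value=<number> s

Q_s = Q / 3600 = 215.2 / 3600 = 0.0597778 kg/s
Mean residence time: t_res = M/Q_s = 8.91 kg / 0.0597778 kg/s = 149.052 s

value=149.1 s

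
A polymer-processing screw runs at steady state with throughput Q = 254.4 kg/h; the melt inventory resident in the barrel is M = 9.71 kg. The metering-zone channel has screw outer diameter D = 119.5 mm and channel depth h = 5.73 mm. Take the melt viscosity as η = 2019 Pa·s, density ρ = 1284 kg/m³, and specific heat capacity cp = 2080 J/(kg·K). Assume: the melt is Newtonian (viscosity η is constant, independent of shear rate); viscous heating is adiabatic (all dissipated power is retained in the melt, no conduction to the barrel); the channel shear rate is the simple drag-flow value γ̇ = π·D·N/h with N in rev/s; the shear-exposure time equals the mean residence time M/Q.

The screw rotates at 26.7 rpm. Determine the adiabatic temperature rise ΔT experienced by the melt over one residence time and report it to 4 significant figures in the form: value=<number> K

value=88.30 K

Throughput in SI: Q_s = 254.4 kg/h ÷ 3600 s/h = 0.0706667 kg/s
t_res = M / Q_s = 9.71 / 0.0706667 = 137.406 s
Convert to SI: D = 0.1195 m, h = 0.00573 m, N = 26.7/60 = 0.445 rev/s
γ̇ = π·D·N / h = π · 0.1195 · 0.445 / 0.00573 = 29.1557 s⁻¹
Adiabatic rise: ΔT = η γ̇² t_res / (ρ cp) = 2019·(29.1557)²·137.406 / (1284·2080) = 88.2996 K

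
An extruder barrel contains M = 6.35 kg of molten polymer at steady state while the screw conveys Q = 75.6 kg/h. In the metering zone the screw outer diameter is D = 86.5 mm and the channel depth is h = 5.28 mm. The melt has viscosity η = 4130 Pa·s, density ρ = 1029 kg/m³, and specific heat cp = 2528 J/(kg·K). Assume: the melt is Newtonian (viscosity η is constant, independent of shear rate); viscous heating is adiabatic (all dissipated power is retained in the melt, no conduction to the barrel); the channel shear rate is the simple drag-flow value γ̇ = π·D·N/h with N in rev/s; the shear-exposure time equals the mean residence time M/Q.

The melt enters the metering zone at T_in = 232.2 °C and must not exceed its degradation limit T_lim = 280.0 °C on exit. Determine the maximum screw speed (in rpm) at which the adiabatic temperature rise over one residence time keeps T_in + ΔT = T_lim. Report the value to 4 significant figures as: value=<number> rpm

value=11.63 rpm

Q_s = Q / 3600 = 75.6 / 3600 = 0.021 kg/s
t_res = M / Q_s = 6.35 / 0.021 = 302.381 s
Geometry in SI: D = 86.5 mm → 0.0865 m, h = 5.28 mm → 0.00528 m
Allowable rise: ΔT_a = T_lim − T_in = 280.0 − 232.2 = 47.8 K
γ̇_max² = ΔT_a·ρ·cp/(η·t_res) = 47.8·1029·2528/(4130·302.381) = 99.5671 s⁻²
Take the square root: γ̇_max = √(99.5671) = 9.97833 s⁻¹
Solve γ̇ = πDN/h for N: N_max = γ̇_max·h/(π·D) = 9.97833 × 0.00528 / (π × 0.0865) = 0.193877 rev/s = 11.6326 rpm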